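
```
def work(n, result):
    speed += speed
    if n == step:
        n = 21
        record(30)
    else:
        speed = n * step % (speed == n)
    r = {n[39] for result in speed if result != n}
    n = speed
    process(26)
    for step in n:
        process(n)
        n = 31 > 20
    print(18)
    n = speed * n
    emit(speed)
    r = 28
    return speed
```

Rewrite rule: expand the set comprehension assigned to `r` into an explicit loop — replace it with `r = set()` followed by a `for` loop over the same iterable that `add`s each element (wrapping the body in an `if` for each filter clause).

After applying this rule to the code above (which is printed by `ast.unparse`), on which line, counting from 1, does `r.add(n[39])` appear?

Transformed code:
def work(n, result):
    speed += speed
    if n == step:
        n = 21
        record(30)
    else:
        speed = n * step % (speed == n)
    r = set()
    for result in speed:
        if result != n:
            r.add(n[39])
    n = speed
    process(26)
    for step in n:
        process(n)
        n = 31 > 20
    print(18)
    n = speed * n
    emit(speed)
    r = 28
    return speed

11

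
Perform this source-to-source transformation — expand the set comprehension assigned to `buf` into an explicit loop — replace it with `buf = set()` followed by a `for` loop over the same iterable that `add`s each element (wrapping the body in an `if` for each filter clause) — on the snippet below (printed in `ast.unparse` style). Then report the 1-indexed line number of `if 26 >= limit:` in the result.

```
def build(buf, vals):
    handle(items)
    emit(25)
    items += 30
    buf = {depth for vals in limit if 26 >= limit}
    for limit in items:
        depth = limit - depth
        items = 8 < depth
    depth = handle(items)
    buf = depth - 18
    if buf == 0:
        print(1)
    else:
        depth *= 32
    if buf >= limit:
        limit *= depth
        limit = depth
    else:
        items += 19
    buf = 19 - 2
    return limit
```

7

Transformed code:
def build(buf, vals):
    handle(items)
    emit(25)
    items += 30
    buf = set()
    for vals in limit:
        if 26 >= limit:
            buf.add(depth)
    for limit in items:
        depth = limit - depth
        items = 8 < depth
    depth = handle(items)
    buf = depth - 18
    if buf == 0:
        print(1)
    else:
        depth *= 32
    if buf >= limit:
        limit *= depth
        limit = depth
    else:
        items += 19
    buf = 19 - 2
    return limit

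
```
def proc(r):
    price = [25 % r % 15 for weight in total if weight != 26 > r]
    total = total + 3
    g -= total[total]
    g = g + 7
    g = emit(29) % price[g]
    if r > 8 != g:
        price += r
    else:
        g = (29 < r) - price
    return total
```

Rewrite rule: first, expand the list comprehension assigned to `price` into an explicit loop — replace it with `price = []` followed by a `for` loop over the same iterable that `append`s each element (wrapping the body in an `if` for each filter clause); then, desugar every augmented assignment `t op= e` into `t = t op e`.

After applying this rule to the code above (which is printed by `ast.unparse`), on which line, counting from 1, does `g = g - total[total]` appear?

Transformed code:
def proc(r):
    price = []
    for weight in total:
        if weight != 26 > r:
            price.append(25 % r % 15)
    total = total + 3
    g = g - total[total]
    g = g + 7
    g = emit(29) % price[g]
    if r > 8 != g:
        price = price + r
    else:
        g = (29 < r) - price
    return total

7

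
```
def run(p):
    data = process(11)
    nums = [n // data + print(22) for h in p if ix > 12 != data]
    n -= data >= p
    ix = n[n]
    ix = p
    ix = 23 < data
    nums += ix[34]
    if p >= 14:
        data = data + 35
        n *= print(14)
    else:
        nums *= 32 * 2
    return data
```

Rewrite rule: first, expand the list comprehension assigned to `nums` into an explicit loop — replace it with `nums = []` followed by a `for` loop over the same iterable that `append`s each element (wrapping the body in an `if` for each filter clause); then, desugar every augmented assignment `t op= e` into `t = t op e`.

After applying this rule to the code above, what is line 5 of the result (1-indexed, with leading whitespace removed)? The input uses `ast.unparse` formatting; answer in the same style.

Transformed code:
def run(p):
    data = process(11)
    nums = []
    for h in p:
        if ix > 12 != data:
            nums.append(n // data + print(22))
    n = n - (data >= p)
    ix = n[n]
    ix = p
    ix = 23 < data
    nums = nums + ix[34]
    if p >= 14:
        data = data + 35
        n = n * print(14)
    else:
        nums = nums * (32 * 2)
    return data

if ix > 12 != data:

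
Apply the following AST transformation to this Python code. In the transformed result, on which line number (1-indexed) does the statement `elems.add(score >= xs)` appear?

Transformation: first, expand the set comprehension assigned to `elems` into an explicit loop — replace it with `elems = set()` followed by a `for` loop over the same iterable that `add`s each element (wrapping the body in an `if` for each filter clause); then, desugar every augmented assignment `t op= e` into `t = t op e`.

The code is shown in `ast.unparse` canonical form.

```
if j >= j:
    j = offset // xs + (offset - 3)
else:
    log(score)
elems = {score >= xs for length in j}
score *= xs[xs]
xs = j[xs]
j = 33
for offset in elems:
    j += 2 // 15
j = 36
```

7

Transformed code:
if j >= j:
    j = offset // xs + (offset - 3)
else:
    log(score)
elems = set()
for length in j:
    elems.add(score >= xs)
score = score * xs[xs]
xs = j[xs]
j = 33
for offset in elems:
    j = j + 2 // 15
j = 36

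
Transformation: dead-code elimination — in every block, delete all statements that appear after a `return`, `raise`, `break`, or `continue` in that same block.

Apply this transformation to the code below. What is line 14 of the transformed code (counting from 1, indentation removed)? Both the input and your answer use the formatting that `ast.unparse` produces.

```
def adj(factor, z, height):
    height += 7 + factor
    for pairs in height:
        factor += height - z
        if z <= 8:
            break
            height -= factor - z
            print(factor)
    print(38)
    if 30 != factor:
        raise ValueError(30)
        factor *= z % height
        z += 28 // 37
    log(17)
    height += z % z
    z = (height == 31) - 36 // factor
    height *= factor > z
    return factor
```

return factor

Transformed code:
def adj(factor, z, height):
    height += 7 + factor
    for pairs in height:
        factor += height - z
        if z <= 8:
            break
    print(38)
    if 30 != factor:
        raise ValueError(30)
    log(17)
    height += z % z
    z = (height == 31) - 36 // factor
    height *= factor > z
    return factor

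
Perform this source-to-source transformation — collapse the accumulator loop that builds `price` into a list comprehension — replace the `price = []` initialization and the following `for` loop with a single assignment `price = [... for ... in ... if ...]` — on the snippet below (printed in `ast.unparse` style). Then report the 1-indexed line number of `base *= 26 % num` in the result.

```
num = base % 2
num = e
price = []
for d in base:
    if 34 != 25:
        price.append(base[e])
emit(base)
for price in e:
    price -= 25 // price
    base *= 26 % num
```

Transformed code:
num = base % 2
num = e
price = [base[e] for d in base if 34 != 25]
emit(base)
for price in e:
    price -= 25 // price
    base *= 26 % num

7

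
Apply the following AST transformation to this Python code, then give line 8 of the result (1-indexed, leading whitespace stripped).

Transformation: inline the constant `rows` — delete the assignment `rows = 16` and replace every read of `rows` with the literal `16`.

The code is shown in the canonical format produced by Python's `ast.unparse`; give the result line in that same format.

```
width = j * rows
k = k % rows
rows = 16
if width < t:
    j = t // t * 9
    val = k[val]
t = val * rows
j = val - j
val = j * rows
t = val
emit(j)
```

Transformed code:
width = j * 16
k = k % 16
if width < t:
    j = t // t * 9
    val = k[val]
t = val * 16
j = val - j
val = j * 16
t = val
emit(j)

val = j * 16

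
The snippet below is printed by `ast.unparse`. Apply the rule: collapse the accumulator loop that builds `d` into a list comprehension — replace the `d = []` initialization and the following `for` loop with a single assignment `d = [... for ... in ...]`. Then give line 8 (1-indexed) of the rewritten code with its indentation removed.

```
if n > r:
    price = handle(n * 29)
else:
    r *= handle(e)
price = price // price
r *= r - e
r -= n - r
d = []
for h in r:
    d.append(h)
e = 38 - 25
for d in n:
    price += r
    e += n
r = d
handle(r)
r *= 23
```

Transformed code:
if n > r:
    price = handle(n * 29)
else:
    r *= handle(e)
price = price // price
r *= r - e
r -= n - r
d = [h for h in r]
e = 38 - 25
for d in n:
    price += r
    e += n
r = d
handle(r)
r *= 23

d = [h for h in r]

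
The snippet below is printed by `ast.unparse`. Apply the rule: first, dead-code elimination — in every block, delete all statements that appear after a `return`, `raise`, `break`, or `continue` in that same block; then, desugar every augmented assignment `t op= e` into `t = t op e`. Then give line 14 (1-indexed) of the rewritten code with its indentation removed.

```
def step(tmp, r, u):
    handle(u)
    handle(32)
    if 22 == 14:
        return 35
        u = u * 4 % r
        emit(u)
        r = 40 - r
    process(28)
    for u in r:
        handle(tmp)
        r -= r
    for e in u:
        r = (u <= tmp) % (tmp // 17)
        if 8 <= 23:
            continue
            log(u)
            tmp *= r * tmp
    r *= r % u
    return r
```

Transformed code:
def step(tmp, r, u):
    handle(u)
    handle(32)
    if 22 == 14:
        return 35
    process(28)
    for u in r:
        handle(tmp)
        r = r - r
    for e in u:
        r = (u <= tmp) % (tmp // 17)
        if 8 <= 23:
            continue
    r = r * (r % u)
    return r

r = r * (r % u)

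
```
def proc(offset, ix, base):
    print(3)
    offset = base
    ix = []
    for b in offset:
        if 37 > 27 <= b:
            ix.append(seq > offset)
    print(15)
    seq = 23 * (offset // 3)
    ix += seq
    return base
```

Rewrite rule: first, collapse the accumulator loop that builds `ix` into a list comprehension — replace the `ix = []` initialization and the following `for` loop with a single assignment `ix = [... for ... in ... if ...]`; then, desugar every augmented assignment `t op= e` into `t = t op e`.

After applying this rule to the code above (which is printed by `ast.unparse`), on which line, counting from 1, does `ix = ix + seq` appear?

Transformed code:
def proc(offset, ix, base):
    print(3)
    offset = base
    ix = [seq > offset for b in offset if 37 > 27 <= b]
    print(15)
    seq = 23 * (offset // 3)
    ix = ix + seq
    return base

7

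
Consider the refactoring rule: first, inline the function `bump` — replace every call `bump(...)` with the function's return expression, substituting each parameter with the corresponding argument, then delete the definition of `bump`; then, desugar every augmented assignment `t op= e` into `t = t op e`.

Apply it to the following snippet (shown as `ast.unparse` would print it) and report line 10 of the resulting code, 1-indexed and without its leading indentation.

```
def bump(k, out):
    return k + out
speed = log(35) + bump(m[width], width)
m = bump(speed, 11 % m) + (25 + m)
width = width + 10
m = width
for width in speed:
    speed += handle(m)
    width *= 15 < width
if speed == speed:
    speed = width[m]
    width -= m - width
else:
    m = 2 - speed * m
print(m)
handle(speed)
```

Transformed code:
speed = log(35) + (m[width] + width)
m = speed + 11 % m + (25 + m)
width = width + 10
m = width
for width in speed:
    speed = speed + handle(m)
    width = width * (15 < width)
if speed == speed:
    speed = width[m]
    width = width - (m - width)
else:
    m = 2 - speed * m
print(m)
handle(speed)

width = width - (m - width)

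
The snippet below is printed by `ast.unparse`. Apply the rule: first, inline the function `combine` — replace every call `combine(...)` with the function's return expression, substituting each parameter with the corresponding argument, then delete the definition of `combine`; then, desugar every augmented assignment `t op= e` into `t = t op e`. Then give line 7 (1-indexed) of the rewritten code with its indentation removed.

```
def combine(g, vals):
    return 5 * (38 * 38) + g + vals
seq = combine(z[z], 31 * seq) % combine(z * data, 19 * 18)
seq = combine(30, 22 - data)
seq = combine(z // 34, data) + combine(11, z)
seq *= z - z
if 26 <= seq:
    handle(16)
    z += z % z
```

Transformed code:
seq = (5 * (38 * 38) + z[z] + 31 * seq) % (5 * (38 * 38) + z * data + 19 * 18)
seq = 5 * (38 * 38) + 30 + (22 - data)
seq = 5 * (38 * 38) + z // 34 + data + (5 * (38 * 38) + 11 + z)
seq = seq * (z - z)
if 26 <= seq:
    handle(16)
    z = z + z % z

z = z + z % z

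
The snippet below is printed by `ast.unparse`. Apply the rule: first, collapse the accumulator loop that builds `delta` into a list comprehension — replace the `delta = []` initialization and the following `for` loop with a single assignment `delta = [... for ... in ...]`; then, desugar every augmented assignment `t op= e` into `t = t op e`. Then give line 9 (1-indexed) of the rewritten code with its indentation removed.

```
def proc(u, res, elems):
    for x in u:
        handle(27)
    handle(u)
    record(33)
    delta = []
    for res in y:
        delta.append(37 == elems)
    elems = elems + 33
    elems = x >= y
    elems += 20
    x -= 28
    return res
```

Transformed code:
def proc(u, res, elems):
    for x in u:
        handle(27)
    handle(u)
    record(33)
    delta = [37 == elems for res in y]
    elems = elems + 33
    elems = x >= y
    elems = elems + 20
    x = x - 28
    return res

elems = elems + 20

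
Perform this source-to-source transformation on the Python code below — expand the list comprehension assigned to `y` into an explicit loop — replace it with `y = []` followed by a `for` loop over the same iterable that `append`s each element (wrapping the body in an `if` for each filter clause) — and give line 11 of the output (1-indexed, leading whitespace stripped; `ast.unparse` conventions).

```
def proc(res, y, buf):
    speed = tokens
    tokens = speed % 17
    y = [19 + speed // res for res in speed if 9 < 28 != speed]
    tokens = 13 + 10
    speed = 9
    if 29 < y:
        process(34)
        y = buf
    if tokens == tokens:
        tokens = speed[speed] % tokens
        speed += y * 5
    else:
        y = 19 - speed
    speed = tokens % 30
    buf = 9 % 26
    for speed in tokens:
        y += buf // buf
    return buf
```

Transformed code:
def proc(res, y, buf):
    speed = tokens
    tokens = speed % 17
    y = []
    for res in speed:
        if 9 < 28 != speed:
            y.append(19 + speed // res)
    tokens = 13 + 10
    speed = 9
    if 29 < y:
        process(34)
        y = buf
    if tokens == tokens:
        tokens = speed[speed] % tokens
        speed += y * 5
    else:
        y = 19 - speed
    speed = tokens % 30
    buf = 9 % 26
    for speed in tokens:
        y += buf // buf
    return buf

process(34)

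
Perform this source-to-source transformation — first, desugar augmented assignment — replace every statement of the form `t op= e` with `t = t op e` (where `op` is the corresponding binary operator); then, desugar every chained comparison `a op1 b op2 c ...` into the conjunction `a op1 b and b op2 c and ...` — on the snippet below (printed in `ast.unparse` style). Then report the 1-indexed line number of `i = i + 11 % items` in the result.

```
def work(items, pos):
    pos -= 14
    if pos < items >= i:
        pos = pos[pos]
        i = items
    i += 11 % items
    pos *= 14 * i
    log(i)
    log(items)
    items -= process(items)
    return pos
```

6

Transformed code:
def work(items, pos):
    pos = pos - 14
    if pos < items and items >= i:
        pos = pos[pos]
        i = items
    i = i + 11 % items
    pos = pos * (14 * i)
    log(i)
    log(items)
    items = items - process(items)
    return pos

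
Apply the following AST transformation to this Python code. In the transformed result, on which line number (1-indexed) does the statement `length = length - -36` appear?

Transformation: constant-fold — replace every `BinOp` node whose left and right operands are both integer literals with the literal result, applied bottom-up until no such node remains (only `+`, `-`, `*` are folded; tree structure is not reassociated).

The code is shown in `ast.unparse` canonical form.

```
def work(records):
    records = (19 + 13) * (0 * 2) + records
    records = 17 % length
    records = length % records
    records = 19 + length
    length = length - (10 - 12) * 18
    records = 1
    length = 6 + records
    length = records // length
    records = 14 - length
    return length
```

6

Transformed code:
def work(records):
    records = 0 + records
    records = 17 % length
    records = length % records
    records = 19 + length
    length = length - -36
    records = 1
    length = 6 + records
    length = records // length
    records = 14 - length
    return length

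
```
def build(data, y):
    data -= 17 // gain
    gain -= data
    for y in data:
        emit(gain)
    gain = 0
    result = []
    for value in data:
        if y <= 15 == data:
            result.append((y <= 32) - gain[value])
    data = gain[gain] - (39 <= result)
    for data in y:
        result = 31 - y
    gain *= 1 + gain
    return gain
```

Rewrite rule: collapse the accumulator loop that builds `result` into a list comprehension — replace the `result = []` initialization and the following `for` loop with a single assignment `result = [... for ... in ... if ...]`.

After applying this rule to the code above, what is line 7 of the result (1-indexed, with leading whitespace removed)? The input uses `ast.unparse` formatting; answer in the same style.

result = [(y <= 32) - gain[value] for value in data if y <= 15 == data]

Transformed code:
def build(data, y):
    data -= 17 // gain
    gain -= data
    for y in data:
        emit(gain)
    gain = 0
    result = [(y <= 32) - gain[value] for value in data if y <= 15 == data]
    data = gain[gain] - (39 <= result)
    for data in y:
        result = 31 - y
    gain *= 1 + gain
    return gain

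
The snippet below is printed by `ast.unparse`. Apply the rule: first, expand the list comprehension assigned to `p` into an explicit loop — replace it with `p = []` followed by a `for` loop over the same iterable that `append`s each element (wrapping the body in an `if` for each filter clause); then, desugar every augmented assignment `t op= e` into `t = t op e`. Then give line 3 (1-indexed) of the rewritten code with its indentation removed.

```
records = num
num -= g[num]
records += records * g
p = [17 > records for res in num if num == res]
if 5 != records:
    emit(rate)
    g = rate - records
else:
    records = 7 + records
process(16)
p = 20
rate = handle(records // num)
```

Transformed code:
records = num
num = num - g[num]
records = records + records * g
p = []
for res in num:
    if num == res:
        p.append(17 > records)
if 5 != records:
    emit(rate)
    g = rate - records
else:
    records = 7 + records
process(16)
p = 20
rate = handle(records // num)

records = records + records * g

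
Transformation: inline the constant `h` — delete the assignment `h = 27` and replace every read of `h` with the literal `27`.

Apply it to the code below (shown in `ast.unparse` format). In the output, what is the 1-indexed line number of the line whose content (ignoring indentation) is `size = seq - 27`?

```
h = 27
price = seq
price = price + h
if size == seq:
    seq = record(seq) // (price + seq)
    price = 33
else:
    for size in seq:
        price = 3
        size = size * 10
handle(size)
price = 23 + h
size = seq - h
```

Transformed code:
price = seq
price = price + 27
if size == seq:
    seq = record(seq) // (price + seq)
    price = 33
else:
    for size in seq:
        price = 3
        size = size * 10
handle(size)
price = 23 + 27
size = seq - 27

12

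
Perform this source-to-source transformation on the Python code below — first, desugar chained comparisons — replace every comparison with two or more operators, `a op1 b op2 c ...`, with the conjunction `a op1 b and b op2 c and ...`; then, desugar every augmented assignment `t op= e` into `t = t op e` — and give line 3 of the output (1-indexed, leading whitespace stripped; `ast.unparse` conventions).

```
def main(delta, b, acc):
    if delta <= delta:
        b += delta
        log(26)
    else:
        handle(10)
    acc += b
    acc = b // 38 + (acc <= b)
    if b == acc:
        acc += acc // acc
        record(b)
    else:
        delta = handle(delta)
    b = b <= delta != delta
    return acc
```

b = b + delta

Transformed code:
def main(delta, b, acc):
    if delta <= delta:
        b = b + delta
        log(26)
    else:
        handle(10)
    acc = acc + b
    acc = b // 38 + (acc <= b)
    if b == acc:
        acc = acc + acc // acc
        record(b)
    else:
        delta = handle(delta)
    b = b <= delta and delta != delta
    return acc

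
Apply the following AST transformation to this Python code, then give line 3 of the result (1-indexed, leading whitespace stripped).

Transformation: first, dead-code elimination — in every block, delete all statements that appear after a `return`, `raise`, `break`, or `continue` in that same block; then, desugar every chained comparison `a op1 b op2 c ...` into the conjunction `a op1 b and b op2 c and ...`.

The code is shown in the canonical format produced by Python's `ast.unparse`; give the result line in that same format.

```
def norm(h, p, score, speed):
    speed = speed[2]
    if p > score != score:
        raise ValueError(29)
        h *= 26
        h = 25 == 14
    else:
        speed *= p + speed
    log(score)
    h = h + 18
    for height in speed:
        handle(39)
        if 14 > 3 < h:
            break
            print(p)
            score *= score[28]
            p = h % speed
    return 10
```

if p > score and score != score:

Transformed code:
def norm(h, p, score, speed):
    speed = speed[2]
    if p > score and score != score:
        raise ValueError(29)
    else:
        speed *= p + speed
    log(score)
    h = h + 18
    for height in speed:
        handle(39)
        if 14 > 3 and 3 < h:
            break
    return 10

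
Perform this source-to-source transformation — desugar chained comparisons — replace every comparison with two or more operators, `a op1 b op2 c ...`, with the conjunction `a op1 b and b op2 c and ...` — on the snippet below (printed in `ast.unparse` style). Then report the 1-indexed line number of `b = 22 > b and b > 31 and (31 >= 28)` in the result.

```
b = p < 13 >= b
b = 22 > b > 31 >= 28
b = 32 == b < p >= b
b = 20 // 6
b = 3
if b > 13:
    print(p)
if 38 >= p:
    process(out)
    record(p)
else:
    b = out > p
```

2

Transformed code:
b = p < 13 and 13 >= b
b = 22 > b and b > 31 and (31 >= 28)
b = 32 == b and b < p and (p >= b)
b = 20 // 6
b = 3
if b > 13:
    print(p)
if 38 >= p:
    process(out)
    record(p)
else:
    b = out > p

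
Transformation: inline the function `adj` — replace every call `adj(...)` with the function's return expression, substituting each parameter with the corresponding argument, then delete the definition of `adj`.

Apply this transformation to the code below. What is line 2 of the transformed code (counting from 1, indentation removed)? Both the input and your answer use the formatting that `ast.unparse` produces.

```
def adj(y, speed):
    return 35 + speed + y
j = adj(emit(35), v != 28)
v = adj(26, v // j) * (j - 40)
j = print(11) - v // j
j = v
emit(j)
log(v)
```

Transformed code:
j = 35 + (v != 28) + emit(35)
v = (35 + v // j + 26) * (j - 40)
j = print(11) - v // j
j = v
emit(j)
log(v)

v = (35 + v // j + 26) * (j - 40)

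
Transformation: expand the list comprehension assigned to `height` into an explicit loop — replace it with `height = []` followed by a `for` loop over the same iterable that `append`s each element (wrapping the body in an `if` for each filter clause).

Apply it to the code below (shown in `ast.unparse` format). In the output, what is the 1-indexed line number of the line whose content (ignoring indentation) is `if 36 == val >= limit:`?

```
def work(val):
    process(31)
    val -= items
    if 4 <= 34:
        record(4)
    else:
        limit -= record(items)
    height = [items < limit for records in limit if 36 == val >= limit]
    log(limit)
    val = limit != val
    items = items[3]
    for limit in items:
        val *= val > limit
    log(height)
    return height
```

10

Transformed code:
def work(val):
    process(31)
    val -= items
    if 4 <= 34:
        record(4)
    else:
        limit -= record(items)
    height = []
    for records in limit:
        if 36 == val >= limit:
            height.append(items < limit)
    log(limit)
    val = limit != val
    items = items[3]
    for limit in items:
        val *= val > limit
    log(height)
    return height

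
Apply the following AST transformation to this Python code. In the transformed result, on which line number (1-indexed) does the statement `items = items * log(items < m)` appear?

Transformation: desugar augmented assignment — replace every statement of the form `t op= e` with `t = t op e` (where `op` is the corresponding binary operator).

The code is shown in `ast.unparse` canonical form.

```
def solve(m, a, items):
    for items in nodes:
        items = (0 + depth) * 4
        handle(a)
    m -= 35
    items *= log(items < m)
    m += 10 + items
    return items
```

Transformed code:
def solve(m, a, items):
    for items in nodes:
        items = (0 + depth) * 4
        handle(a)
    m = m - 35
    items = items * log(items < m)
    m = m + (10 + items)
    return items

6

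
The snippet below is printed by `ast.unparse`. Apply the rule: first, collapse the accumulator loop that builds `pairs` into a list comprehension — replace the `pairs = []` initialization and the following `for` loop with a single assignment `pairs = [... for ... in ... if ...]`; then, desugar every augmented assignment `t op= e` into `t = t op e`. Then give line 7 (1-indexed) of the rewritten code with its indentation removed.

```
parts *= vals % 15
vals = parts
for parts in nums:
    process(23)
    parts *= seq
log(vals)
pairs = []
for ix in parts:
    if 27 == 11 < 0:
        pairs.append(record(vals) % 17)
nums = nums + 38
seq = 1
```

Transformed code:
parts = parts * (vals % 15)
vals = parts
for parts in nums:
    process(23)
    parts = parts * seq
log(vals)
pairs = [record(vals) % 17 for ix in parts if 27 == 11 < 0]
nums = nums + 38
seq = 1

pairs = [record(vals) % 17 for ix in parts if 27 == 11 < 0]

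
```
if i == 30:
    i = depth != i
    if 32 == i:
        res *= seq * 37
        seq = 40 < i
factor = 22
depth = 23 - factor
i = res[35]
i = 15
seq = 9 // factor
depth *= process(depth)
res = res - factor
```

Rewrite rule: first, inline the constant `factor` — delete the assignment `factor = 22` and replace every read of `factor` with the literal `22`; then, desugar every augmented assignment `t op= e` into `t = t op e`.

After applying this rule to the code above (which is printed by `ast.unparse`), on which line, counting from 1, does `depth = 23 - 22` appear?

Transformed code:
if i == 30:
    i = depth != i
    if 32 == i:
        res = res * (seq * 37)
        seq = 40 < i
depth = 23 - 22
i = res[35]
i = 15
seq = 9 // 22
depth = depth * process(depth)
res = res - 22

6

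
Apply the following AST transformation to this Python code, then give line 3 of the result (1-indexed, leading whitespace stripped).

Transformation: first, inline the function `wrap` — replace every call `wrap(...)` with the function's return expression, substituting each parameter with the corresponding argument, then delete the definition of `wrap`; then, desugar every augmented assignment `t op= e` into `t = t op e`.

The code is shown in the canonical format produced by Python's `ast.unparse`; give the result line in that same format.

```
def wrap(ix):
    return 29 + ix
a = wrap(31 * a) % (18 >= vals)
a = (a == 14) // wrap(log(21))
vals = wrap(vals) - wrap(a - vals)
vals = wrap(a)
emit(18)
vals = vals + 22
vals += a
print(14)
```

vals = 29 + vals - (29 + (a - vals))

Transformed code:
a = (29 + 31 * a) % (18 >= vals)
a = (a == 14) // (29 + log(21))
vals = 29 + vals - (29 + (a - vals))
vals = 29 + a
emit(18)
vals = vals + 22
vals = vals + a
print(14)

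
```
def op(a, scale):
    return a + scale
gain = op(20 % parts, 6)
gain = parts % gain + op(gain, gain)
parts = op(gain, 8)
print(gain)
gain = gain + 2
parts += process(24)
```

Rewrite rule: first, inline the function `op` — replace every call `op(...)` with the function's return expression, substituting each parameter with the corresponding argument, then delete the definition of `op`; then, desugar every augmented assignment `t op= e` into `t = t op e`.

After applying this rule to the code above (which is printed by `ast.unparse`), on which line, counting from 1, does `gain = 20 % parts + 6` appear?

1

Transformed code:
gain = 20 % parts + 6
gain = parts % gain + (gain + gain)
parts = gain + 8
print(gain)
gain = gain + 2
parts = parts + process(24)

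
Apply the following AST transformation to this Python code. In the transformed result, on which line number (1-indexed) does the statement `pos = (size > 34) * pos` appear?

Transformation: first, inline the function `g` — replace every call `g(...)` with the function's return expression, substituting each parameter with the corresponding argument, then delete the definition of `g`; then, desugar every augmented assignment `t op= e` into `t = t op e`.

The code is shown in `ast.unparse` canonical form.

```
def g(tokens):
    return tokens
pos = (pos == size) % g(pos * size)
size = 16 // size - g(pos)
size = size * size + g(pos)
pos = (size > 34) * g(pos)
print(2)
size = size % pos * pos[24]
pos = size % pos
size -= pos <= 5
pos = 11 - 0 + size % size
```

Transformed code:
pos = (pos == size) % (pos * size)
size = 16 // size - pos
size = size * size + pos
pos = (size > 34) * pos
print(2)
size = size % pos * pos[24]
pos = size % pos
size = size - (pos <= 5)
pos = 11 - 0 + size % size

4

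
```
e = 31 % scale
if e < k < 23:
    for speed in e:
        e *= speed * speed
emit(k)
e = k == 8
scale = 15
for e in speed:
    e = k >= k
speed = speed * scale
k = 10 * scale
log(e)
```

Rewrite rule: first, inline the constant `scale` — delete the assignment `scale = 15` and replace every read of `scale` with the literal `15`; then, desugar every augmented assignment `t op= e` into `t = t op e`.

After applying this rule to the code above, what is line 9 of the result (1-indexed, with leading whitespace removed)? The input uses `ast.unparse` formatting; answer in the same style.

speed = speed * 15

Transformed code:
e = 31 % 15
if e < k < 23:
    for speed in e:
        e = e * (speed * speed)
emit(k)
e = k == 8
for e in speed:
    e = k >= k
speed = speed * 15
k = 10 * 15
log(e)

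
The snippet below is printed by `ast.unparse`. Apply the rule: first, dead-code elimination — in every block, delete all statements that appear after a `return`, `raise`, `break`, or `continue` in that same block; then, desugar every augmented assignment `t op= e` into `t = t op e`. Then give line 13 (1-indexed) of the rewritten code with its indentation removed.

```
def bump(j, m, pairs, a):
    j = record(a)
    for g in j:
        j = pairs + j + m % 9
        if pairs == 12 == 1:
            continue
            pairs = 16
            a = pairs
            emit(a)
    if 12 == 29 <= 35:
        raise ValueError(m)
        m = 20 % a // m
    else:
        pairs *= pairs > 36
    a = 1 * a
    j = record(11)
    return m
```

return m

Transformed code:
def bump(j, m, pairs, a):
    j = record(a)
    for g in j:
        j = pairs + j + m % 9
        if pairs == 12 == 1:
            continue
    if 12 == 29 <= 35:
        raise ValueError(m)
    else:
        pairs = pairs * (pairs > 36)
    a = 1 * a
    j = record(11)
    return m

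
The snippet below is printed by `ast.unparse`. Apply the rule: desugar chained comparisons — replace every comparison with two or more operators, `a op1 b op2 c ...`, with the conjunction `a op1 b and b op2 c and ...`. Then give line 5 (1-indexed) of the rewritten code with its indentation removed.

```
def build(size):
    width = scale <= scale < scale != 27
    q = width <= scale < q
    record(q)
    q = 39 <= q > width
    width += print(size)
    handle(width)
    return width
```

Transformed code:
def build(size):
    width = scale <= scale and scale < scale and (scale != 27)
    q = width <= scale and scale < q
    record(q)
    q = 39 <= q and q > width
    width += print(size)
    handle(width)
    return width

q = 39 <= q and q > width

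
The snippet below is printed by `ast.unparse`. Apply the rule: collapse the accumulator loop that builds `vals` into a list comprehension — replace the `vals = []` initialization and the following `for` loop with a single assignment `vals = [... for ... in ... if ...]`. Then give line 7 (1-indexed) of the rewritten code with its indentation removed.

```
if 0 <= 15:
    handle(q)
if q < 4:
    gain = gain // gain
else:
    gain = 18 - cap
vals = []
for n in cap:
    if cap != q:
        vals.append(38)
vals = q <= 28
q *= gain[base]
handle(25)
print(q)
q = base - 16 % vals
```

Transformed code:
if 0 <= 15:
    handle(q)
if q < 4:
    gain = gain // gain
else:
    gain = 18 - cap
vals = [38 for n in cap if cap != q]
vals = q <= 28
q *= gain[base]
handle(25)
print(q)
q = base - 16 % vals

vals = [38 for n in cap if cap != q]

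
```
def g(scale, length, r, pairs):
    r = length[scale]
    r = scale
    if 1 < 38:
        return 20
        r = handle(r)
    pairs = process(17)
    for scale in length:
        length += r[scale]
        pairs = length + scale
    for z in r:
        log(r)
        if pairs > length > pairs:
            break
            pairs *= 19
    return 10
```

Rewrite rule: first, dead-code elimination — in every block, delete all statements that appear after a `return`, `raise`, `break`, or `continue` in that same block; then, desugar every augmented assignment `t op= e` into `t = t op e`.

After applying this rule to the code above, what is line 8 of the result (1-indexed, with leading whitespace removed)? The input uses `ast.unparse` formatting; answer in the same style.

length = length + r[scale]

Transformed code:
def g(scale, length, r, pairs):
    r = length[scale]
    r = scale
    if 1 < 38:
        return 20
    pairs = process(17)
    for scale in length:
        length = length + r[scale]
        pairs = length + scale
    for z in r:
        log(r)
        if pairs > length > pairs:
            break
    return 10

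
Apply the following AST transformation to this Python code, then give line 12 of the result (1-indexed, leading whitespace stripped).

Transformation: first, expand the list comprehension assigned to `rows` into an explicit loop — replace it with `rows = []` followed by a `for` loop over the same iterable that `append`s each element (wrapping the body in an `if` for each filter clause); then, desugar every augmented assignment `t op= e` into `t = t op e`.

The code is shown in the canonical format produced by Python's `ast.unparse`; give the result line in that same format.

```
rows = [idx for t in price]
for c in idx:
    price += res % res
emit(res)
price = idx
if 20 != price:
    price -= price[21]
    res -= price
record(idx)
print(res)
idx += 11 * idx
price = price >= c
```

print(res)

Transformed code:
rows = []
for t in price:
    rows.append(idx)
for c in idx:
    price = price + res % res
emit(res)
price = idx
if 20 != price:
    price = price - price[21]
    res = res - price
record(idx)
print(res)
idx = idx + 11 * idx
price = price >= c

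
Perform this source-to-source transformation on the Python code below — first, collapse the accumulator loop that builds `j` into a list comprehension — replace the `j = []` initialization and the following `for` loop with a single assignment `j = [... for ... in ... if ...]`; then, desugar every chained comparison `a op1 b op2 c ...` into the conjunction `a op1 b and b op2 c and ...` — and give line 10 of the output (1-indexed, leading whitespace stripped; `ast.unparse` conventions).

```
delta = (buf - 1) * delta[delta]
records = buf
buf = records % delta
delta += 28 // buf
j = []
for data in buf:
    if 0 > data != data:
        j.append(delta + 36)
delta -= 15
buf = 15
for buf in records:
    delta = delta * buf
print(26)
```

Transformed code:
delta = (buf - 1) * delta[delta]
records = buf
buf = records % delta
delta += 28 // buf
j = [delta + 36 for data in buf if 0 > data and data != data]
delta -= 15
buf = 15
for buf in records:
    delta = delta * buf
print(26)

print(26)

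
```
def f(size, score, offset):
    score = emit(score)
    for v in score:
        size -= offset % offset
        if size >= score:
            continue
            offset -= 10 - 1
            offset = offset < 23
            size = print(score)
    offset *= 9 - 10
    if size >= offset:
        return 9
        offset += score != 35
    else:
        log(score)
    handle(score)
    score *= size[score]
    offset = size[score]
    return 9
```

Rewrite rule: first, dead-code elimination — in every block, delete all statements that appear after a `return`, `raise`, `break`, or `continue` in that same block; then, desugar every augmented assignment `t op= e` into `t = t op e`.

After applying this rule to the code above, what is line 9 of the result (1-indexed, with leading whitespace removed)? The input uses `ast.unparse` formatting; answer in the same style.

return 9

Transformed code:
def f(size, score, offset):
    score = emit(score)
    for v in score:
        size = size - offset % offset
        if size >= score:
            continue
    offset = offset * (9 - 10)
    if size >= offset:
        return 9
    else:
        log(score)
    handle(score)
    score = score * size[score]
    offset = size[score]
    return 9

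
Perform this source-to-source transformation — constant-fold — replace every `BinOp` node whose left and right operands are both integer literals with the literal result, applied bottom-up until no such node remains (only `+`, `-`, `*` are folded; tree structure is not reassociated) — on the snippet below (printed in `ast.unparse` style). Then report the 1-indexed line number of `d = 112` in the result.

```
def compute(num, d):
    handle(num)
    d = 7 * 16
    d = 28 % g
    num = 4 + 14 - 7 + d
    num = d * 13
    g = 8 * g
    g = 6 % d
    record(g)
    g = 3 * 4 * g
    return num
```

Transformed code:
def compute(num, d):
    handle(num)
    d = 112
    d = 28 % g
    num = 11 + d
    num = d * 13
    g = 8 * g
    g = 6 % d
    record(g)
    g = 12 * g
    return num

3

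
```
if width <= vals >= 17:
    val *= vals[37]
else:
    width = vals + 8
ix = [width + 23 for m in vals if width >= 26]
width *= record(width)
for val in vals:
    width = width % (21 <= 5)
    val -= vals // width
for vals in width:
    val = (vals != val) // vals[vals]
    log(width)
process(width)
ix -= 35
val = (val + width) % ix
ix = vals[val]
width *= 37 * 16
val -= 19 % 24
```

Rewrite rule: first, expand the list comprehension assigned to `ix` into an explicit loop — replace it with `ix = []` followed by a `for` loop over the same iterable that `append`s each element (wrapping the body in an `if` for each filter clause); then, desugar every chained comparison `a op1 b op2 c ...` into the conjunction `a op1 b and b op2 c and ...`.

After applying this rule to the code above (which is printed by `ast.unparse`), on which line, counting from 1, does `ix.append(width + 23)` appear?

8

Transformed code:
if width <= vals and vals >= 17:
    val *= vals[37]
else:
    width = vals + 8
ix = []
for m in vals:
    if width >= 26:
        ix.append(width + 23)
width *= record(width)
for val in vals:
    width = width % (21 <= 5)
    val -= vals // width
for vals in width:
    val = (vals != val) // vals[vals]
    log(width)
process(width)
ix -= 35
val = (val + width) % ix
ix = vals[val]
width *= 37 * 16
val -= 19 % 24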